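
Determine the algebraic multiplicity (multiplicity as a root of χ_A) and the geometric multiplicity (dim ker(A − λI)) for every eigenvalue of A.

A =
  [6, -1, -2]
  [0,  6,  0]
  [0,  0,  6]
λ = 6: alg = 3, geom = 2

Step 1 — factor the characteristic polynomial to read off the algebraic multiplicities:
  χ_A(x) = (x - 6)^3

Step 2 — compute geometric multiplicities via the rank-nullity identity g(λ) = n − rank(A − λI):
  rank(A − (6)·I) = 1, so dim ker(A − (6)·I) = n − 1 = 2

Summary:
  λ = 6: algebraic multiplicity = 3, geometric multiplicity = 2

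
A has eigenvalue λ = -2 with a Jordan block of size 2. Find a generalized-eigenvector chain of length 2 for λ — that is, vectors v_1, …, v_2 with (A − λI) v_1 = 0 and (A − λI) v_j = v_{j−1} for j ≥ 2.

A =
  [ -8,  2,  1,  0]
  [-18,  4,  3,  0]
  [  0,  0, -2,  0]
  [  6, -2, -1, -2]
A Jordan chain for λ = -2 of length 2:
v_1 = (-6, -18, 0, 6)ᵀ
v_2 = (1, 0, 0, 0)ᵀ

Let N = A − (-2)·I. We want v_2 with N^2 v_2 = 0 but N^1 v_2 ≠ 0; then v_{j-1} := N · v_j for j = 2, …, 2.

Pick v_2 = (1, 0, 0, 0)ᵀ.
Then v_1 = N · v_2 = (-6, -18, 0, 6)ᵀ.

Sanity check: (A − (-2)·I) v_1 = (0, 0, 0, 0)ᵀ = 0. ✓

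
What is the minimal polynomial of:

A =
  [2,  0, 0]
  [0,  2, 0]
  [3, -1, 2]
x^2 - 4*x + 4

The characteristic polynomial is χ_A(x) = (x - 2)^3, so the eigenvalues are known. The minimal polynomial is
  m_A(x) = Π_λ (x − λ)^{k_λ}
where k_λ is the size of the *largest* Jordan block for λ (equivalently, the smallest k with (A − λI)^k v = 0 for every generalised eigenvector v of λ).

  λ = 2: largest Jordan block has size 2, contributing (x − 2)^2

So m_A(x) = (x - 2)^2 = x^2 - 4*x + 4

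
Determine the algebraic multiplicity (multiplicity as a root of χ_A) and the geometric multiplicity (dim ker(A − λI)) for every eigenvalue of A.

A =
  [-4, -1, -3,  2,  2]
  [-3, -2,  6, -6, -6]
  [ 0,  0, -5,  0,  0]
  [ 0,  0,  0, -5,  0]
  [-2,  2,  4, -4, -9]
λ = -5: alg = 5, geom = 3

Step 1 — factor the characteristic polynomial to read off the algebraic multiplicities:
  χ_A(x) = (x + 5)^5

Step 2 — compute geometric multiplicities via the rank-nullity identity g(λ) = n − rank(A − λI):
  rank(A − (-5)·I) = 2, so dim ker(A − (-5)·I) = n − 2 = 3

Summary:
  λ = -5: algebraic multiplicity = 5, geometric multiplicity = 3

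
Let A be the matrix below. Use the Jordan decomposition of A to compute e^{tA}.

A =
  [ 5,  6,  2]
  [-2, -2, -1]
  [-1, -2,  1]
e^{tA} =
  [2*t*exp(t) + 2*exp(2*t) - exp(t), 4*t*exp(t) + 2*exp(2*t) - 2*exp(t), 2*exp(2*t) - 2*exp(t)]
  [-t*exp(t) - exp(2*t) + exp(t), -2*t*exp(t) - exp(2*t) + 2*exp(t), -exp(2*t) + exp(t)]
  [-t*exp(t), -2*t*exp(t), exp(t)]

Strategy: write A = P · J · P⁻¹ where J is a Jordan canonical form, so e^{tA} = P · e^{tJ} · P⁻¹, and e^{tJ} can be computed block-by-block.

A has Jordan form
J =
  [1, 1, 0]
  [0, 1, 0]
  [0, 0, 2]
(up to reordering of blocks).

Per-block formulas:
  For a 1×1 block at λ = 2: exp(t · [2]) = [e^(2t)].
  For a 2×2 Jordan block J_2(1): exp(t · J_2(1)) = e^(1t)·(I + t·N), where N is the 2×2 nilpotent shift.

After assembling e^{tJ} and conjugating by P, we get:

e^{tA} =
  [2*t*exp(t) + 2*exp(2*t) - exp(t), 4*t*exp(t) + 2*exp(2*t) - 2*exp(t), 2*exp(2*t) - 2*exp(t)]
  [-t*exp(t) - exp(2*t) + exp(t), -2*t*exp(t) - exp(2*t) + 2*exp(t), -exp(2*t) + exp(t)]
  [-t*exp(t), -2*t*exp(t), exp(t)]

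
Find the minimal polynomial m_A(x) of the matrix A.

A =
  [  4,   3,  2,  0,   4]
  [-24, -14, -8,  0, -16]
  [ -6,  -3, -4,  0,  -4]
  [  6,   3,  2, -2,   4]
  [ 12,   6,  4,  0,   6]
x^2 + 4*x + 4

The characteristic polynomial is χ_A(x) = (x + 2)^5, so the eigenvalues are known. The minimal polynomial is
  m_A(x) = Π_λ (x − λ)^{k_λ}
where k_λ is the size of the *largest* Jordan block for λ (equivalently, the smallest k with (A − λI)^k v = 0 for every generalised eigenvector v of λ).

  λ = -2: largest Jordan block has size 2, contributing (x + 2)^2

So m_A(x) = (x + 2)^2 = x^2 + 4*x + 4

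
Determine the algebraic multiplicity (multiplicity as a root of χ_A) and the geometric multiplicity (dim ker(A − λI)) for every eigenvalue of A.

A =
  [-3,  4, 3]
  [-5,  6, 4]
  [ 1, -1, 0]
λ = 1: alg = 3, geom = 1

Step 1 — factor the characteristic polynomial to read off the algebraic multiplicities:
  χ_A(x) = (x - 1)^3

Step 2 — compute geometric multiplicities via the rank-nullity identity g(λ) = n − rank(A − λI):
  rank(A − (1)·I) = 2, so dim ker(A − (1)·I) = n − 2 = 1

Summary:
  λ = 1: algebraic multiplicity = 3, geometric multiplicity = 1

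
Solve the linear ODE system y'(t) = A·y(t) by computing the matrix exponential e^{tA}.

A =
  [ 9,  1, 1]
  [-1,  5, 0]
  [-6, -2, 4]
e^{tA} =
  [t^2*exp(6*t) + 3*t*exp(6*t) + exp(6*t), t*exp(6*t), t^2*exp(6*t)/2 + t*exp(6*t)]
  [-t^2*exp(6*t) - t*exp(6*t), -t*exp(6*t) + exp(6*t), -t^2*exp(6*t)/2]
  [-2*t^2*exp(6*t) - 6*t*exp(6*t), -2*t*exp(6*t), -t^2*exp(6*t) - 2*t*exp(6*t) + exp(6*t)]

Strategy: write A = P · J · P⁻¹ where J is a Jordan canonical form, so e^{tA} = P · e^{tJ} · P⁻¹, and e^{tJ} can be computed block-by-block.

A has Jordan form
J =
  [6, 1, 0]
  [0, 6, 1]
  [0, 0, 6]
(up to reordering of blocks).

Per-block formulas:
  For a 3×3 Jordan block J_3(6): exp(t · J_3(6)) = e^(6t)·(I + t·N + (t^2/2)·N^2), where N is the 3×3 nilpotent shift.

After assembling e^{tJ} and conjugating by P, we get:

e^{tA} =
  [t^2*exp(6*t) + 3*t*exp(6*t) + exp(6*t), t*exp(6*t), t^2*exp(6*t)/2 + t*exp(6*t)]
  [-t^2*exp(6*t) - t*exp(6*t), -t*exp(6*t) + exp(6*t), -t^2*exp(6*t)/2]
  [-2*t^2*exp(6*t) - 6*t*exp(6*t), -2*t*exp(6*t), -t^2*exp(6*t) - 2*t*exp(6*t) + exp(6*t)]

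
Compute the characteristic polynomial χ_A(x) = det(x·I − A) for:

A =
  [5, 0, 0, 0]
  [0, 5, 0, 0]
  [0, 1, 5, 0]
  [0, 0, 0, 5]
x^4 - 20*x^3 + 150*x^2 - 500*x + 625

Expanding det(x·I − A) (e.g. by cofactor expansion or by noting that A is similar to its Jordan form J, which has the same characteristic polynomial as A) gives
  χ_A(x) = x^4 - 20*x^3 + 150*x^2 - 500*x + 625
which factors as (x - 5)^4. The eigenvalues (with algebraic multiplicities) are λ = 5 with multiplicity 4.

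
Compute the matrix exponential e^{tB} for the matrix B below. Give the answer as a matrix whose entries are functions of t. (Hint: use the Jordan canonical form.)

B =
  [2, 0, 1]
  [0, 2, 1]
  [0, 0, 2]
e^{tB} =
  [exp(2*t), 0, t*exp(2*t)]
  [0, exp(2*t), t*exp(2*t)]
  [0, 0, exp(2*t)]

Strategy: write B = P · J · P⁻¹ where J is a Jordan canonical form, so e^{tB} = P · e^{tJ} · P⁻¹, and e^{tJ} can be computed block-by-block.

B has Jordan form
J =
  [2, 1, 0]
  [0, 2, 0]
  [0, 0, 2]
(up to reordering of blocks).

Per-block formulas:
  For a 2×2 Jordan block J_2(2): exp(t · J_2(2)) = e^(2t)·(I + t·N), where N is the 2×2 nilpotent shift.
  For a 1×1 block at λ = 2: exp(t · [2]) = [e^(2t)].

After assembling e^{tJ} and conjugating by P, we get:

e^{tB} =
  [exp(2*t), 0, t*exp(2*t)]
  [0, exp(2*t), t*exp(2*t)]
  [0, 0, exp(2*t)]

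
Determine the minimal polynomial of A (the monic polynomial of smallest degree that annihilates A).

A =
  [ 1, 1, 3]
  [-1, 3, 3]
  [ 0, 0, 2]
x^2 - 4*x + 4

The characteristic polynomial is χ_A(x) = (x - 2)^3, so the eigenvalues are known. The minimal polynomial is
  m_A(x) = Π_λ (x − λ)^{k_λ}
where k_λ is the size of the *largest* Jordan block for λ (equivalently, the smallest k with (A − λI)^k v = 0 for every generalised eigenvector v of λ).

  λ = 2: largest Jordan block has size 2, contributing (x − 2)^2

So m_A(x) = (x - 2)^2 = x^2 - 4*x + 4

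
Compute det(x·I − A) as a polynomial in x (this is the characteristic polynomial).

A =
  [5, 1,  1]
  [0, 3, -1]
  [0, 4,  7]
x^3 - 15*x^2 + 75*x - 125

Expanding det(x·I − A) (e.g. by cofactor expansion or by noting that A is similar to its Jordan form J, which has the same characteristic polynomial as A) gives
  χ_A(x) = x^3 - 15*x^2 + 75*x - 125
which factors as (x - 5)^3. The eigenvalues (with algebraic multiplicities) are λ = 5 with multiplicity 3.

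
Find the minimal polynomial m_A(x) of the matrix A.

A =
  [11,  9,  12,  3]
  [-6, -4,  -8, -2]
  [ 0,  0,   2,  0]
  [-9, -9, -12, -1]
x^2 - 4*x + 4

The characteristic polynomial is χ_A(x) = (x - 2)^4, so the eigenvalues are known. The minimal polynomial is
  m_A(x) = Π_λ (x − λ)^{k_λ}
where k_λ is the size of the *largest* Jordan block for λ (equivalently, the smallest k with (A − λI)^k v = 0 for every generalised eigenvector v of λ).

  λ = 2: largest Jordan block has size 2, contributing (x − 2)^2

So m_A(x) = (x - 2)^2 = x^2 - 4*x + 4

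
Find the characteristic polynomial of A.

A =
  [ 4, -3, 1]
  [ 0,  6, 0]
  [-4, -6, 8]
x^3 - 18*x^2 + 108*x - 216

Expanding det(x·I − A) (e.g. by cofactor expansion or by noting that A is similar to its Jordan form J, which has the same characteristic polynomial as A) gives
  χ_A(x) = x^3 - 18*x^2 + 108*x - 216
which factors as (x - 6)^3. The eigenvalues (with algebraic multiplicities) are λ = 6 with multiplicity 3.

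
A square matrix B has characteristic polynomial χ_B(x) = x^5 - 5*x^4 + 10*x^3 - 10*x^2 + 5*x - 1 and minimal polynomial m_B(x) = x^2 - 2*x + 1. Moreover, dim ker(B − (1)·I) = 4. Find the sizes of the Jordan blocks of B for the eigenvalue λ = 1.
Block sizes for λ = 1: [2, 1, 1, 1]

Step 1 — from the characteristic polynomial, algebraic multiplicity of λ = 1 is 5. From dim ker(B − (1)·I) = 4, there are exactly 4 Jordan blocks for λ = 1.
Step 2 — from the minimal polynomial, the factor (x − 1)^2 tells us the largest block for λ = 1 has size 2.
Step 3 — with total size 5, 4 blocks, and largest block 2, the block sizes (in nonincreasing order) are [2, 1, 1, 1].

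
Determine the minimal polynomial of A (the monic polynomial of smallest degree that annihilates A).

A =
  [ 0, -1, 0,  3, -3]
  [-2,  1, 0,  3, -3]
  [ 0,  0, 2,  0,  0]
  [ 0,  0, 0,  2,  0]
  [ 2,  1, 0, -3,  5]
x^2 - 4*x + 4

The characteristic polynomial is χ_A(x) = (x - 2)^5, so the eigenvalues are known. The minimal polynomial is
  m_A(x) = Π_λ (x − λ)^{k_λ}
where k_λ is the size of the *largest* Jordan block for λ (equivalently, the smallest k with (A − λI)^k v = 0 for every generalised eigenvector v of λ).

  λ = 2: largest Jordan block has size 2, contributing (x − 2)^2

So m_A(x) = (x - 2)^2 = x^2 - 4*x + 4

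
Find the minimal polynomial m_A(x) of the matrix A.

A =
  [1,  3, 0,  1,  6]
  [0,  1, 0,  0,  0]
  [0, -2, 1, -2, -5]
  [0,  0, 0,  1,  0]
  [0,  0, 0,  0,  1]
x^2 - 2*x + 1

The characteristic polynomial is χ_A(x) = (x - 1)^5, so the eigenvalues are known. The minimal polynomial is
  m_A(x) = Π_λ (x − λ)^{k_λ}
where k_λ is the size of the *largest* Jordan block for λ (equivalently, the smallest k with (A − λI)^k v = 0 for every generalised eigenvector v of λ).

  λ = 1: largest Jordan block has size 2, contributing (x − 1)^2

So m_A(x) = (x - 1)^2 = x^2 - 2*x + 1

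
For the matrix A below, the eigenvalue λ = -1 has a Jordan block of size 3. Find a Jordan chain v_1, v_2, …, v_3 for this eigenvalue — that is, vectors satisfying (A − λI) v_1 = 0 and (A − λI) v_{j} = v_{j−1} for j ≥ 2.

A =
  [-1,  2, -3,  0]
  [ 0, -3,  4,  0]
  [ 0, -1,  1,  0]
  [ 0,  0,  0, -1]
A Jordan chain for λ = -1 of length 3:
v_1 = (-1, 0, 0, 0)ᵀ
v_2 = (2, -2, -1, 0)ᵀ
v_3 = (0, 1, 0, 0)ᵀ

Let N = A − (-1)·I. We want v_3 with N^3 v_3 = 0 but N^2 v_3 ≠ 0; then v_{j-1} := N · v_j for j = 3, …, 2.

Pick v_3 = (0, 1, 0, 0)ᵀ.
Then v_2 = N · v_3 = (2, -2, -1, 0)ᵀ.
Then v_1 = N · v_2 = (-1, 0, 0, 0)ᵀ.

Sanity check: (A − (-1)·I) v_1 = (0, 0, 0, 0)ᵀ = 0. ✓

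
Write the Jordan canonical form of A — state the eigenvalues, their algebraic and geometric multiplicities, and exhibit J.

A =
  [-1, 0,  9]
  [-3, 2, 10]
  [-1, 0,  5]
J_3(2)

The characteristic polynomial is
  det(x·I − A) = x^3 - 6*x^2 + 12*x - 8 = (x - 2)^3

Eigenvalues and multiplicities (the geometric multiplicity of λ is n − rank(A − λI), which equals the number of Jordan blocks for λ):
  λ = 2: algebraic multiplicity = 3, geometric multiplicity = 1

Determining the block sizes for each eigenvalue:
  λ = 2: one block (gm = 1), so the single block has size am = 3 → block sizes [3]

Assembling the blocks gives a Jordan form
J =
  [2, 1, 0]
  [0, 2, 1]
  [0, 0, 2]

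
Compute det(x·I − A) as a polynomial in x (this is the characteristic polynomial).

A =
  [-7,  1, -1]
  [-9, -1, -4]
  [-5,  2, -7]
x^3 + 15*x^2 + 75*x + 125

Expanding det(x·I − A) (e.g. by cofactor expansion or by noting that A is similar to its Jordan form J, which has the same characteristic polynomial as A) gives
  χ_A(x) = x^3 + 15*x^2 + 75*x + 125
which factors as (x + 5)^3. The eigenvalues (with algebraic multiplicities) are λ = -5 with multiplicity 3.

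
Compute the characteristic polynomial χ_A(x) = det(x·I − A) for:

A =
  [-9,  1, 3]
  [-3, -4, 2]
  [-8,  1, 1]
x^3 + 12*x^2 + 48*x + 64

Expanding det(x·I − A) (e.g. by cofactor expansion or by noting that A is similar to its Jordan form J, which has the same characteristic polynomial as A) gives
  χ_A(x) = x^3 + 12*x^2 + 48*x + 64
which factors as (x + 4)^3. The eigenvalues (with algebraic multiplicities) are λ = -4 with multiplicity 3.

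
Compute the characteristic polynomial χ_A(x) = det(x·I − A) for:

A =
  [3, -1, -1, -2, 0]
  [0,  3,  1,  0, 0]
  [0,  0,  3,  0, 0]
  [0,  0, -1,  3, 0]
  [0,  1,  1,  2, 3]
x^5 - 15*x^4 + 90*x^3 - 270*x^2 + 405*x - 243

Expanding det(x·I − A) (e.g. by cofactor expansion or by noting that A is similar to its Jordan form J, which has the same characteristic polynomial as A) gives
  χ_A(x) = x^5 - 15*x^4 + 90*x^3 - 270*x^2 + 405*x - 243
which factors as (x - 3)^5. The eigenvalues (with algebraic multiplicities) are λ = 3 with multiplicity 5.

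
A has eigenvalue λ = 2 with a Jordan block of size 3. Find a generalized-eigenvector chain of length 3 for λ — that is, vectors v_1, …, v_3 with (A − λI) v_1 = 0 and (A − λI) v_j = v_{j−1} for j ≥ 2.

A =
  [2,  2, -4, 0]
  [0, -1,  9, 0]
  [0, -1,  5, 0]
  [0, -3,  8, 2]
A Jordan chain for λ = 2 of length 3:
v_1 = (-2, 0, 0, 1)ᵀ
v_2 = (2, -3, -1, -3)ᵀ
v_3 = (0, 1, 0, 0)ᵀ

Let N = A − (2)·I. We want v_3 with N^3 v_3 = 0 but N^2 v_3 ≠ 0; then v_{j-1} := N · v_j for j = 3, …, 2.

Pick v_3 = (0, 1, 0, 0)ᵀ.
Then v_2 = N · v_3 = (2, -3, -1, -3)ᵀ.
Then v_1 = N · v_2 = (-2, 0, 0, 1)ᵀ.

Sanity check: (A − (2)·I) v_1 = (0, 0, 0, 0)ᵀ = 0. ✓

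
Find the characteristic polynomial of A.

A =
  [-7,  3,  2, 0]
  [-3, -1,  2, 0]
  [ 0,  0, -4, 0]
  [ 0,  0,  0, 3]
x^4 + 9*x^3 + 12*x^2 - 80*x - 192

Expanding det(x·I − A) (e.g. by cofactor expansion or by noting that A is similar to its Jordan form J, which has the same characteristic polynomial as A) gives
  χ_A(x) = x^4 + 9*x^3 + 12*x^2 - 80*x - 192
which factors as (x - 3)*(x + 4)^3. The eigenvalues (with algebraic multiplicities) are λ = -4 with multiplicity 3, λ = 3 with multiplicity 1.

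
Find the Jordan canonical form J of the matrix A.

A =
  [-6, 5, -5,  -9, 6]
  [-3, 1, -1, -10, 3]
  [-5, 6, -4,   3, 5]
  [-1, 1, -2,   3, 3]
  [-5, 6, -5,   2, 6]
J_2(-3) ⊕ J_3(2)

The characteristic polynomial is
  det(x·I − A) = x^5 - 15*x^3 + 10*x^2 + 60*x - 72 = (x - 2)^3*(x + 3)^2

Eigenvalues and multiplicities (the geometric multiplicity of λ is n − rank(A − λI), which equals the number of Jordan blocks for λ):
  λ = -3: algebraic multiplicity = 2, geometric multiplicity = 1
  λ = 2: algebraic multiplicity = 3, geometric multiplicity = 1

Determining the block sizes for each eigenvalue:
  λ = -3: one block (gm = 1), so the single block has size am = 2 → block sizes [2]
  λ = 2: one block (gm = 1), so the single block has size am = 3 → block sizes [3]

Assembling the blocks gives a Jordan form
J =
  [-3,  1, 0, 0, 0]
  [ 0, -3, 0, 0, 0]
  [ 0,  0, 2, 1, 0]
  [ 0,  0, 0, 2, 1]
  [ 0,  0, 0, 0, 2]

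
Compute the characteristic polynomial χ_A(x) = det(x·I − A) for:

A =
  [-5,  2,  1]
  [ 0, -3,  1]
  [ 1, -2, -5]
x^3 + 13*x^2 + 56*x + 80

Expanding det(x·I − A) (e.g. by cofactor expansion or by noting that A is similar to its Jordan form J, which has the same characteristic polynomial as A) gives
  χ_A(x) = x^3 + 13*x^2 + 56*x + 80
which factors as (x + 4)^2*(x + 5). The eigenvalues (with algebraic multiplicities) are λ = -5 with multiplicity 1, λ = -4 with multiplicity 2.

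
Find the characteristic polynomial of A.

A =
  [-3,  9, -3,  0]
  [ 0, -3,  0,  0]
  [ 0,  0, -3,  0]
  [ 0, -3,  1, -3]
x^4 + 12*x^3 + 54*x^2 + 108*x + 81

Expanding det(x·I − A) (e.g. by cofactor expansion or by noting that A is similar to its Jordan form J, which has the same characteristic polynomial as A) gives
  χ_A(x) = x^4 + 12*x^3 + 54*x^2 + 108*x + 81
which factors as (x + 3)^4. The eigenvalues (with algebraic multiplicities) are λ = -3 with multiplicity 4.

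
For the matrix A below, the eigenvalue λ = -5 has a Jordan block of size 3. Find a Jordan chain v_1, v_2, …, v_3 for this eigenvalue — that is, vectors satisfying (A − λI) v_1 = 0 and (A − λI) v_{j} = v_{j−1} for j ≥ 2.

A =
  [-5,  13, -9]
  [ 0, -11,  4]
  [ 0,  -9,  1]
A Jordan chain for λ = -5 of length 3:
v_1 = (3, 0, 0)ᵀ
v_2 = (13, -6, -9)ᵀ
v_3 = (0, 1, 0)ᵀ

Let N = A − (-5)·I. We want v_3 with N^3 v_3 = 0 but N^2 v_3 ≠ 0; then v_{j-1} := N · v_j for j = 3, …, 2.

Pick v_3 = (0, 1, 0)ᵀ.
Then v_2 = N · v_3 = (13, -6, -9)ᵀ.
Then v_1 = N · v_2 = (3, 0, 0)ᵀ.

Sanity check: (A − (-5)·I) v_1 = (0, 0, 0)ᵀ = 0. ✓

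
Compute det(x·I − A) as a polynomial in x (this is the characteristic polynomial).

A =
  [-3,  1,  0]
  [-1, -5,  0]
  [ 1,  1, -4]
x^3 + 12*x^2 + 48*x + 64

Expanding det(x·I − A) (e.g. by cofactor expansion or by noting that A is similar to its Jordan form J, which has the same characteristic polynomial as A) gives
  χ_A(x) = x^3 + 12*x^2 + 48*x + 64
which factors as (x + 4)^3. The eigenvalues (with algebraic multiplicities) are λ = -4 with multiplicity 3.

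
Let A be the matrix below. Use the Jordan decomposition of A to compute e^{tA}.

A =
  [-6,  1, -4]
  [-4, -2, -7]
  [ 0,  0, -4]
e^{tA} =
  [-2*t*exp(-4*t) + exp(-4*t), t*exp(-4*t), t^2*exp(-4*t)/2 - 4*t*exp(-4*t)]
  [-4*t*exp(-4*t), 2*t*exp(-4*t) + exp(-4*t), t^2*exp(-4*t) - 7*t*exp(-4*t)]
  [0, 0, exp(-4*t)]

Strategy: write A = P · J · P⁻¹ where J is a Jordan canonical form, so e^{tA} = P · e^{tJ} · P⁻¹, and e^{tJ} can be computed block-by-block.

A has Jordan form
J =
  [-4,  1,  0]
  [ 0, -4,  1]
  [ 0,  0, -4]
(up to reordering of blocks).

Per-block formulas:
  For a 3×3 Jordan block J_3(-4): exp(t · J_3(-4)) = e^(-4t)·(I + t·N + (t^2/2)·N^2), where N is the 3×3 nilpotent shift.

After assembling e^{tJ} and conjugating by P, we get:

e^{tA} =
  [-2*t*exp(-4*t) + exp(-4*t), t*exp(-4*t), t^2*exp(-4*t)/2 - 4*t*exp(-4*t)]
  [-4*t*exp(-4*t), 2*t*exp(-4*t) + exp(-4*t), t^2*exp(-4*t) - 7*t*exp(-4*t)]
  [0, 0, exp(-4*t)]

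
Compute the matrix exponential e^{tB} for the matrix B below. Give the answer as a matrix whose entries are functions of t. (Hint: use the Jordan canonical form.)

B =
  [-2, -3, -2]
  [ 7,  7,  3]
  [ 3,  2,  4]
e^{tB} =
  [-t^2*exp(3*t) - 5*t*exp(3*t) + exp(3*t), -t^2*exp(3*t)/2 - 3*t*exp(3*t), -t^2*exp(3*t)/2 - 2*t*exp(3*t)]
  [t^2*exp(3*t) + 7*t*exp(3*t), t^2*exp(3*t)/2 + 4*t*exp(3*t) + exp(3*t), t^2*exp(3*t)/2 + 3*t*exp(3*t)]
  [t^2*exp(3*t) + 3*t*exp(3*t), t^2*exp(3*t)/2 + 2*t*exp(3*t), t^2*exp(3*t)/2 + t*exp(3*t) + exp(3*t)]

Strategy: write B = P · J · P⁻¹ where J is a Jordan canonical form, so e^{tB} = P · e^{tJ} · P⁻¹, and e^{tJ} can be computed block-by-block.

B has Jordan form
J =
  [3, 1, 0]
  [0, 3, 1]
  [0, 0, 3]
(up to reordering of blocks).

Per-block formulas:
  For a 3×3 Jordan block J_3(3): exp(t · J_3(3)) = e^(3t)·(I + t·N + (t^2/2)·N^2), where N is the 3×3 nilpotent shift.

After assembling e^{tJ} and conjugating by P, we get:

e^{tB} =
  [-t^2*exp(3*t) - 5*t*exp(3*t) + exp(3*t), -t^2*exp(3*t)/2 - 3*t*exp(3*t), -t^2*exp(3*t)/2 - 2*t*exp(3*t)]
  [t^2*exp(3*t) + 7*t*exp(3*t), t^2*exp(3*t)/2 + 4*t*exp(3*t) + exp(3*t), t^2*exp(3*t)/2 + 3*t*exp(3*t)]
  [t^2*exp(3*t) + 3*t*exp(3*t), t^2*exp(3*t)/2 + 2*t*exp(3*t), t^2*exp(3*t)/2 + t*exp(3*t) + exp(3*t)]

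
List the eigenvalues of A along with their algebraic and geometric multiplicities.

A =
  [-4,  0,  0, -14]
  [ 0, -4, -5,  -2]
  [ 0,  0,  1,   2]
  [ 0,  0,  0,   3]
λ = -4: alg = 2, geom = 2; λ = 1: alg = 1, geom = 1; λ = 3: alg = 1, geom = 1

Step 1 — factor the characteristic polynomial to read off the algebraic multiplicities:
  χ_A(x) = (x - 3)*(x - 1)*(x + 4)^2

Step 2 — compute geometric multiplicities via the rank-nullity identity g(λ) = n − rank(A − λI):
  rank(A − (-4)·I) = 2, so dim ker(A − (-4)·I) = n − 2 = 2
  rank(A − (1)·I) = 3, so dim ker(A − (1)·I) = n − 3 = 1
  rank(A − (3)·I) = 3, so dim ker(A − (3)·I) = n − 3 = 1

Summary:
  λ = -4: algebraic multiplicity = 2, geometric multiplicity = 2
  λ = 1: algebraic multiplicity = 1, geometric multiplicity = 1
  λ = 3: algebraic multiplicity = 1, geometric multiplicity = 1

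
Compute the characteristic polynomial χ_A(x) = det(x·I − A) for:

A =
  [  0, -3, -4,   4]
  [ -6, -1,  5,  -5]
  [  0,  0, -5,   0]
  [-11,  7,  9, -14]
x^4 + 20*x^3 + 150*x^2 + 500*x + 625

Expanding det(x·I − A) (e.g. by cofactor expansion or by noting that A is similar to its Jordan form J, which has the same characteristic polynomial as A) gives
  χ_A(x) = x^4 + 20*x^3 + 150*x^2 + 500*x + 625
which factors as (x + 5)^4. The eigenvalues (with algebraic multiplicities) are λ = -5 with multiplicity 4.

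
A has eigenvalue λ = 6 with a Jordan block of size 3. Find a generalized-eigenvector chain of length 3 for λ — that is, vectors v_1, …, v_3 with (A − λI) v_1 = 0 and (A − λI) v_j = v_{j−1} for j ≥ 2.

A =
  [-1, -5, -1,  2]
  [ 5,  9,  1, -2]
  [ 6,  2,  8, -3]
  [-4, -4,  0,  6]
A Jordan chain for λ = 6 of length 3:
v_1 = (-1, 1, 2, 0)ᵀ
v_2 = (2, -2, -3, 0)ᵀ
v_3 = (0, 0, 0, 1)ᵀ

Let N = A − (6)·I. We want v_3 with N^3 v_3 = 0 but N^2 v_3 ≠ 0; then v_{j-1} := N · v_j for j = 3, …, 2.

Pick v_3 = (0, 0, 0, 1)ᵀ.
Then v_2 = N · v_3 = (2, -2, -3, 0)ᵀ.
Then v_1 = N · v_2 = (-1, 1, 2, 0)ᵀ.

Sanity check: (A − (6)·I) v_1 = (0, 0, 0, 0)ᵀ = 0. ✓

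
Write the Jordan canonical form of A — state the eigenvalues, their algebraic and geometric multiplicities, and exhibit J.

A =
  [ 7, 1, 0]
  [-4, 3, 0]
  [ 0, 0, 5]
J_2(5) ⊕ J_1(5)

The characteristic polynomial is
  det(x·I − A) = x^3 - 15*x^2 + 75*x - 125 = (x - 5)^3

Eigenvalues and multiplicities (the geometric multiplicity of λ is n − rank(A − λI), which equals the number of Jordan blocks for λ):
  λ = 5: algebraic multiplicity = 3, geometric multiplicity = 2

Determining the block sizes for each eigenvalue:
  λ = 5: 2 blocks summing to 3 forces exactly one block of size 2 and the rest size 1 → block sizes [2, 1]

Assembling the blocks gives a Jordan form
J =
  [5, 1, 0]
  [0, 5, 0]
  [0, 0, 5]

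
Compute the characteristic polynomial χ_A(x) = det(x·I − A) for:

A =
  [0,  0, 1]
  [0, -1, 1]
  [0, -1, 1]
x^3

Expanding det(x·I − A) (e.g. by cofactor expansion or by noting that A is similar to its Jordan form J, which has the same characteristic polynomial as A) gives
  χ_A(x) = x^3
which factors as x^3. The eigenvalues (with algebraic multiplicities) are λ = 0 with multiplicity 3.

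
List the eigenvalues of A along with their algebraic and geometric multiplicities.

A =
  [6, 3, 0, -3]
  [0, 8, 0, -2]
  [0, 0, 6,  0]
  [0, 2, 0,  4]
λ = 6: alg = 4, geom = 3

Step 1 — factor the characteristic polynomial to read off the algebraic multiplicities:
  χ_A(x) = (x - 6)^4

Step 2 — compute geometric multiplicities via the rank-nullity identity g(λ) = n − rank(A − λI):
  rank(A − (6)·I) = 1, so dim ker(A − (6)·I) = n − 1 = 3

Summary:
  λ = 6: algebraic multiplicity = 4, geometric multiplicity = 3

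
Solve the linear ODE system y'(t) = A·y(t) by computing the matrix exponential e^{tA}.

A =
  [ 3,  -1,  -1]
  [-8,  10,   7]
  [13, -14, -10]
e^{tA} =
  [-t^2*exp(t)/2 + 2*t*exp(t) + exp(t), 3*t^2*exp(t)/2 - t*exp(t), t^2*exp(t) - t*exp(t)]
  [3*t^2*exp(t)/2 - 8*t*exp(t), -9*t^2*exp(t)/2 + 9*t*exp(t) + exp(t), -3*t^2*exp(t) + 7*t*exp(t)]
  [-5*t^2*exp(t)/2 + 13*t*exp(t), 15*t^2*exp(t)/2 - 14*t*exp(t), 5*t^2*exp(t) - 11*t*exp(t) + exp(t)]

Strategy: write A = P · J · P⁻¹ where J is a Jordan canonical form, so e^{tA} = P · e^{tJ} · P⁻¹, and e^{tJ} can be computed block-by-block.

A has Jordan form
J =
  [1, 1, 0]
  [0, 1, 1]
  [0, 0, 1]
(up to reordering of blocks).

Per-block formulas:
  For a 3×3 Jordan block J_3(1): exp(t · J_3(1)) = e^(1t)·(I + t·N + (t^2/2)·N^2), where N is the 3×3 nilpotent shift.

After assembling e^{tJ} and conjugating by P, we get:

e^{tA} =
  [-t^2*exp(t)/2 + 2*t*exp(t) + exp(t), 3*t^2*exp(t)/2 - t*exp(t), t^2*exp(t) - t*exp(t)]
  [3*t^2*exp(t)/2 - 8*t*exp(t), -9*t^2*exp(t)/2 + 9*t*exp(t) + exp(t), -3*t^2*exp(t) + 7*t*exp(t)]
  [-5*t^2*exp(t)/2 + 13*t*exp(t), 15*t^2*exp(t)/2 - 14*t*exp(t), 5*t^2*exp(t) - 11*t*exp(t) + exp(t)]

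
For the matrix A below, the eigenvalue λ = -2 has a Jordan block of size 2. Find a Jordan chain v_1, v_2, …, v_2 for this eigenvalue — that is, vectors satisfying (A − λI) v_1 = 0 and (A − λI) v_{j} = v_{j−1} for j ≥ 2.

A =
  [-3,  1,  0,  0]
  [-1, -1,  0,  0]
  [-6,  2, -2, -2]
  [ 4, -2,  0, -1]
A Jordan chain for λ = -2 of length 2:
v_1 = (1, 1, 2, -2)ᵀ
v_2 = (0, 1, 0, 0)ᵀ

Let N = A − (-2)·I. We want v_2 with N^2 v_2 = 0 but N^1 v_2 ≠ 0; then v_{j-1} := N · v_j for j = 2, …, 2.

Pick v_2 = (0, 1, 0, 0)ᵀ.
Then v_1 = N · v_2 = (1, 1, 2, -2)ᵀ.

Sanity check: (A − (-2)·I) v_1 = (0, 0, 0, 0)ᵀ = 0. ✓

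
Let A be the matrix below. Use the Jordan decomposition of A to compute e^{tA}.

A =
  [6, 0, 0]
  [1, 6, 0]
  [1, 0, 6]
e^{tA} =
  [exp(6*t), 0, 0]
  [t*exp(6*t), exp(6*t), 0]
  [t*exp(6*t), 0, exp(6*t)]

Strategy: write A = P · J · P⁻¹ where J is a Jordan canonical form, so e^{tA} = P · e^{tJ} · P⁻¹, and e^{tJ} can be computed block-by-block.

A has Jordan form
J =
  [6, 1, 0]
  [0, 6, 0]
  [0, 0, 6]
(up to reordering of blocks).

Per-block formulas:
  For a 2×2 Jordan block J_2(6): exp(t · J_2(6)) = e^(6t)·(I + t·N), where N is the 2×2 nilpotent shift.
  For a 1×1 block at λ = 6: exp(t · [6]) = [e^(6t)].

After assembling e^{tJ} and conjugating by P, we get:

e^{tA} =
  [exp(6*t), 0, 0]
  [t*exp(6*t), exp(6*t), 0]
  [t*exp(6*t), 0, exp(6*t)]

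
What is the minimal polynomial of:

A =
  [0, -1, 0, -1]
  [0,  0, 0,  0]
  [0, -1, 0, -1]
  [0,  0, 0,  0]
x^2

The characteristic polynomial is χ_A(x) = x^4, so the eigenvalues are known. The minimal polynomial is
  m_A(x) = Π_λ (x − λ)^{k_λ}
where k_λ is the size of the *largest* Jordan block for λ (equivalently, the smallest k with (A − λI)^k v = 0 for every generalised eigenvector v of λ).

  λ = 0: largest Jordan block has size 2, contributing (x − 0)^2

So m_A(x) = x^2 = x^2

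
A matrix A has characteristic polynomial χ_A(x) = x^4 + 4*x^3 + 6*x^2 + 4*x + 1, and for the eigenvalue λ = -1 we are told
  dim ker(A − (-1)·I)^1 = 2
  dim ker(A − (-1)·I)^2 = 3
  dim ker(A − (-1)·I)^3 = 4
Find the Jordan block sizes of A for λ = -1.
Block sizes for λ = -1: [3, 1]

From the dimensions of kernels of powers, the number of Jordan blocks of size at least j is d_j − d_{j−1} where d_j = dim ker(N^j) (with d_0 = 0). Computing the differences gives [2, 1, 1].
The number of blocks of size exactly k is (#blocks of size ≥ k) − (#blocks of size ≥ k + 1), so the partition is: 1 block(s) of size 1, 1 block(s) of size 3.
In nonincreasing order the block sizes are [3, 1].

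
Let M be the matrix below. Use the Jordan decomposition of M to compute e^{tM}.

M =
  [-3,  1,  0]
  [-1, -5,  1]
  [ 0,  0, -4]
e^{tM} =
  [t*exp(-4*t) + exp(-4*t), t*exp(-4*t), t^2*exp(-4*t)/2]
  [-t*exp(-4*t), -t*exp(-4*t) + exp(-4*t), -t^2*exp(-4*t)/2 + t*exp(-4*t)]
  [0, 0, exp(-4*t)]

Strategy: write M = P · J · P⁻¹ where J is a Jordan canonical form, so e^{tM} = P · e^{tJ} · P⁻¹, and e^{tJ} can be computed block-by-block.

M has Jordan form
J =
  [-4,  1,  0]
  [ 0, -4,  1]
  [ 0,  0, -4]
(up to reordering of blocks).

Per-block formulas:
  For a 3×3 Jordan block J_3(-4): exp(t · J_3(-4)) = e^(-4t)·(I + t·N + (t^2/2)·N^2), where N is the 3×3 nilpotent shift.

After assembling e^{tJ} and conjugating by P, we get:

e^{tM} =
  [t*exp(-4*t) + exp(-4*t), t*exp(-4*t), t^2*exp(-4*t)/2]
  [-t*exp(-4*t), -t*exp(-4*t) + exp(-4*t), -t^2*exp(-4*t)/2 + t*exp(-4*t)]
  [0, 0, exp(-4*t)]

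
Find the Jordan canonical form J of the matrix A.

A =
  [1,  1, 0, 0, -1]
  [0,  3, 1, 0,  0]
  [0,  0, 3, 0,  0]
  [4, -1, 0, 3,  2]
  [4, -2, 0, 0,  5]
J_3(3) ⊕ J_2(3)

The characteristic polynomial is
  det(x·I − A) = x^5 - 15*x^4 + 90*x^3 - 270*x^2 + 405*x - 243 = (x - 3)^5

Eigenvalues and multiplicities (the geometric multiplicity of λ is n − rank(A − λI), which equals the number of Jordan blocks for λ):
  λ = 3: algebraic multiplicity = 5, geometric multiplicity = 2

Determining the block sizes for each eigenvalue:
  λ = 3: with am = 5 and gm = 2, the partition is not yet determined (e.g. several partitions of 5 into 2 parts exist). Let N = A − (3)·I. Computing rank(N^1) = 3, rank(N^2) = 1, rank(N^3) = 0; the number of blocks of size ≥ j is rank(N^{j−1}) − rank(N^j), giving [2, 2, 1]. So we have 1 block(s) of size 3, 1 block(s) of size 2 → block sizes [3, 2]

Assembling the blocks gives a Jordan form
J =
  [3, 1, 0, 0, 0]
  [0, 3, 1, 0, 0]
  [0, 0, 3, 0, 0]
  [0, 0, 0, 3, 1]
  [0, 0, 0, 0, 3]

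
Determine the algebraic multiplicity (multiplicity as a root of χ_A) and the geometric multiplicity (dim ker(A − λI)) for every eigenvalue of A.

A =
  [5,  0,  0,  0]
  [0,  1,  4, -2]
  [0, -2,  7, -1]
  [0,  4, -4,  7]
λ = 5: alg = 4, geom = 3

Step 1 — factor the characteristic polynomial to read off the algebraic multiplicities:
  χ_A(x) = (x - 5)^4

Step 2 — compute geometric multiplicities via the rank-nullity identity g(λ) = n − rank(A − λI):
  rank(A − (5)·I) = 1, so dim ker(A − (5)·I) = n − 1 = 3

Summary:
  λ = 5: algebraic multiplicity = 4, geometric multiplicity = 3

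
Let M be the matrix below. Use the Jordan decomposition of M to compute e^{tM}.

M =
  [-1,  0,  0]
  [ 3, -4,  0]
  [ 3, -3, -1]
e^{tM} =
  [exp(-t), 0, 0]
  [exp(-t) - exp(-4*t), exp(-4*t), 0]
  [exp(-t) - exp(-4*t), -exp(-t) + exp(-4*t), exp(-t)]

Strategy: write M = P · J · P⁻¹ where J is a Jordan canonical form, so e^{tM} = P · e^{tJ} · P⁻¹, and e^{tJ} can be computed block-by-block.

M has Jordan form
J =
  [-4,  0,  0]
  [ 0, -1,  0]
  [ 0,  0, -1]
(up to reordering of blocks).

Per-block formulas:
  For a 1×1 block at λ = -4: exp(t · [-4]) = [e^(-4t)].
  For a 1×1 block at λ = -1: exp(t · [-1]) = [e^(-1t)].

After assembling e^{tJ} and conjugating by P, we get:

e^{tM} =
  [exp(-t), 0, 0]
  [exp(-t) - exp(-4*t), exp(-4*t), 0]
  [exp(-t) - exp(-4*t), -exp(-t) + exp(-4*t), exp(-t)]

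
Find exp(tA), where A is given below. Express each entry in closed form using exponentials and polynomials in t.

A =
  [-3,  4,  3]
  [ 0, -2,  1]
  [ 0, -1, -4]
e^{tA} =
  [exp(-3*t), t^2*exp(-3*t)/2 + 4*t*exp(-3*t), t^2*exp(-3*t)/2 + 3*t*exp(-3*t)]
  [0, t*exp(-3*t) + exp(-3*t), t*exp(-3*t)]
  [0, -t*exp(-3*t), -t*exp(-3*t) + exp(-3*t)]

Strategy: write A = P · J · P⁻¹ where J is a Jordan canonical form, so e^{tA} = P · e^{tJ} · P⁻¹, and e^{tJ} can be computed block-by-block.

A has Jordan form
J =
  [-3,  1,  0]
  [ 0, -3,  1]
  [ 0,  0, -3]
(up to reordering of blocks).

Per-block formulas:
  For a 3×3 Jordan block J_3(-3): exp(t · J_3(-3)) = e^(-3t)·(I + t·N + (t^2/2)·N^2), where N is the 3×3 nilpotent shift.

After assembling e^{tJ} and conjugating by P, we get:

e^{tA} =
  [exp(-3*t), t^2*exp(-3*t)/2 + 4*t*exp(-3*t), t^2*exp(-3*t)/2 + 3*t*exp(-3*t)]
  [0, t*exp(-3*t) + exp(-3*t), t*exp(-3*t)]
  [0, -t*exp(-3*t), -t*exp(-3*t) + exp(-3*t)]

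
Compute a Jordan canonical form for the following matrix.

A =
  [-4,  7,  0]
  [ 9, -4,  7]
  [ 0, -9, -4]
J_3(-4)

The characteristic polynomial is
  det(x·I − A) = x^3 + 12*x^2 + 48*x + 64 = (x + 4)^3

Eigenvalues and multiplicities (the geometric multiplicity of λ is n − rank(A − λI), which equals the number of Jordan blocks for λ):
  λ = -4: algebraic multiplicity = 3, geometric multiplicity = 1

Determining the block sizes for each eigenvalue:
  λ = -4: one block (gm = 1), so the single block has size am = 3 → block sizes [3]

Assembling the blocks gives a Jordan form
J =
  [-4,  1,  0]
  [ 0, -4,  1]
  [ 0,  0, -4]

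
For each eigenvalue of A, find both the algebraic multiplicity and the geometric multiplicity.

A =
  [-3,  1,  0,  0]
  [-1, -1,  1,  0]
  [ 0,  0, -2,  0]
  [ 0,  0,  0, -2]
λ = -2: alg = 4, geom = 2

Step 1 — factor the characteristic polynomial to read off the algebraic multiplicities:
  χ_A(x) = (x + 2)^4

Step 2 — compute geometric multiplicities via the rank-nullity identity g(λ) = n − rank(A − λI):
  rank(A − (-2)·I) = 2, so dim ker(A − (-2)·I) = n − 2 = 2

Summary:
  λ = -2: algebraic multiplicity = 4, geometric multiplicity = 2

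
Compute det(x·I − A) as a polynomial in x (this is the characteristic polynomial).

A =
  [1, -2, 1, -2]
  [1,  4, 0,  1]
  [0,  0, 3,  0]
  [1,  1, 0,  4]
x^4 - 12*x^3 + 54*x^2 - 108*x + 81

Expanding det(x·I − A) (e.g. by cofactor expansion or by noting that A is similar to its Jordan form J, which has the same characteristic polynomial as A) gives
  χ_A(x) = x^4 - 12*x^3 + 54*x^2 - 108*x + 81
which factors as (x - 3)^4. The eigenvalues (with algebraic multiplicities) are λ = 3 with multiplicity 4.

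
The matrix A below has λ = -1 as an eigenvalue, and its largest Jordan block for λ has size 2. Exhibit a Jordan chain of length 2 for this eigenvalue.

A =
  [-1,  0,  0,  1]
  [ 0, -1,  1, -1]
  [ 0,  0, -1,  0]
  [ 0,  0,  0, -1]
A Jordan chain for λ = -1 of length 2:
v_1 = (0, 1, 0, 0)ᵀ
v_2 = (0, 0, 1, 0)ᵀ

Let N = A − (-1)·I. We want v_2 with N^2 v_2 = 0 but N^1 v_2 ≠ 0; then v_{j-1} := N · v_j for j = 2, …, 2.

Pick v_2 = (0, 0, 1, 0)ᵀ.
Then v_1 = N · v_2 = (0, 1, 0, 0)ᵀ.

Sanity check: (A − (-1)·I) v_1 = (0, 0, 0, 0)ᵀ = 0. ✓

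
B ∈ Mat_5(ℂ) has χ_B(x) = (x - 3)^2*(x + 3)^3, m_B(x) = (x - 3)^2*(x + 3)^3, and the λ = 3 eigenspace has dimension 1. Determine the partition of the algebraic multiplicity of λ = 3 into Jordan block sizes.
Block sizes for λ = 3: [2]

Step 1 — from the characteristic polynomial, algebraic multiplicity of λ = 3 is 2. From dim ker(B − (3)·I) = 1, there are exactly 1 Jordan blocks for λ = 3.
Step 2 — from the minimal polynomial, the factor (x − 3)^2 tells us the largest block for λ = 3 has size 2.
Step 3 — with total size 2, 1 blocks, and largest block 2, the block sizes (in nonincreasing order) are [2].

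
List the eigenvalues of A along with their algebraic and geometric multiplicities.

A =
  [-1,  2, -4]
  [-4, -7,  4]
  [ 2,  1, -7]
λ = -5: alg = 3, geom = 2

Step 1 — factor the characteristic polynomial to read off the algebraic multiplicities:
  χ_A(x) = (x + 5)^3

Step 2 — compute geometric multiplicities via the rank-nullity identity g(λ) = n − rank(A − λI):
  rank(A − (-5)·I) = 1, so dim ker(A − (-5)·I) = n − 1 = 2

Summary:
  λ = -5: algebraic multiplicity = 3, geometric multiplicity = 2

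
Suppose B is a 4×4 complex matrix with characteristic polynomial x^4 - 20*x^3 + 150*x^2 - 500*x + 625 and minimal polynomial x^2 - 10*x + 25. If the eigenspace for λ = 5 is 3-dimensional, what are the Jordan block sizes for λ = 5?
Block sizes for λ = 5: [2, 1, 1]

Step 1 — from the characteristic polynomial, algebraic multiplicity of λ = 5 is 4. From dim ker(B − (5)·I) = 3, there are exactly 3 Jordan blocks for λ = 5.
Step 2 — from the minimal polynomial, the factor (x − 5)^2 tells us the largest block for λ = 5 has size 2.
Step 3 — with total size 4, 3 blocks, and largest block 2, the block sizes (in nonincreasing order) are [2, 1, 1].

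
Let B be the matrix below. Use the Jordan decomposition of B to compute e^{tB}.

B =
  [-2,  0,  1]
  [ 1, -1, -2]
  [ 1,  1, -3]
e^{tB} =
  [t^2*exp(-2*t)/2 + exp(-2*t), t^2*exp(-2*t)/2, -t^2*exp(-2*t)/2 + t*exp(-2*t)]
  [-t^2*exp(-2*t)/2 + t*exp(-2*t), -t^2*exp(-2*t)/2 + t*exp(-2*t) + exp(-2*t), t^2*exp(-2*t)/2 - 2*t*exp(-2*t)]
  [t*exp(-2*t), t*exp(-2*t), -t*exp(-2*t) + exp(-2*t)]

Strategy: write B = P · J · P⁻¹ where J is a Jordan canonical form, so e^{tB} = P · e^{tJ} · P⁻¹, and e^{tJ} can be computed block-by-block.

B has Jordan form
J =
  [-2,  1,  0]
  [ 0, -2,  1]
  [ 0,  0, -2]
(up to reordering of blocks).

Per-block formulas:
  For a 3×3 Jordan block J_3(-2): exp(t · J_3(-2)) = e^(-2t)·(I + t·N + (t^2/2)·N^2), where N is the 3×3 nilpotent shift.

After assembling e^{tJ} and conjugating by P, we get:

e^{tB} =
  [t^2*exp(-2*t)/2 + exp(-2*t), t^2*exp(-2*t)/2, -t^2*exp(-2*t)/2 + t*exp(-2*t)]
  [-t^2*exp(-2*t)/2 + t*exp(-2*t), -t^2*exp(-2*t)/2 + t*exp(-2*t) + exp(-2*t), t^2*exp(-2*t)/2 - 2*t*exp(-2*t)]
  [t*exp(-2*t), t*exp(-2*t), -t*exp(-2*t) + exp(-2*t)]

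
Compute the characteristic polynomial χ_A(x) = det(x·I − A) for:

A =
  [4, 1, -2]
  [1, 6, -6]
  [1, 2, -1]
x^3 - 9*x^2 + 27*x - 27

Expanding det(x·I − A) (e.g. by cofactor expansion or by noting that A is similar to its Jordan form J, which has the same characteristic polynomial as A) gives
  χ_A(x) = x^3 - 9*x^2 + 27*x - 27
which factors as (x - 3)^3. The eigenvalues (with algebraic multiplicities) are λ = 3 with multiplicity 3.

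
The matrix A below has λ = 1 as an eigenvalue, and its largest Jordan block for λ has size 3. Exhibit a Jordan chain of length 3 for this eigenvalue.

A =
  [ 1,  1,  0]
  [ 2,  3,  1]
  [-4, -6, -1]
A Jordan chain for λ = 1 of length 3:
v_1 = (2, 0, -4)ᵀ
v_2 = (0, 2, -4)ᵀ
v_3 = (1, 0, 0)ᵀ

Let N = A − (1)·I. We want v_3 with N^3 v_3 = 0 but N^2 v_3 ≠ 0; then v_{j-1} := N · v_j for j = 3, …, 2.

Pick v_3 = (1, 0, 0)ᵀ.
Then v_2 = N · v_3 = (0, 2, -4)ᵀ.
Then v_1 = N · v_2 = (2, 0, -4)ᵀ.

Sanity check: (A − (1)·I) v_1 = (0, 0, 0)ᵀ = 0. ✓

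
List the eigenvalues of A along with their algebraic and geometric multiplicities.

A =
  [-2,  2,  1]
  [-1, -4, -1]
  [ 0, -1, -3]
λ = -3: alg = 3, geom = 1

Step 1 — factor the characteristic polynomial to read off the algebraic multiplicities:
  χ_A(x) = (x + 3)^3

Step 2 — compute geometric multiplicities via the rank-nullity identity g(λ) = n − rank(A − λI):
  rank(A − (-3)·I) = 2, so dim ker(A − (-3)·I) = n − 2 = 1

Summary:
  λ = -3: algebraic multiplicity = 3, geometric multiplicity = 1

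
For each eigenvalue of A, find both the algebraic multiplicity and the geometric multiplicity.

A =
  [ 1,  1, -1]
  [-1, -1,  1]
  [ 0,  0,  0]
λ = 0: alg = 3, geom = 2

Step 1 — factor the characteristic polynomial to read off the algebraic multiplicities:
  χ_A(x) = x^3

Step 2 — compute geometric multiplicities via the rank-nullity identity g(λ) = n − rank(A − λI):
  rank(A − (0)·I) = 1, so dim ker(A − (0)·I) = n − 1 = 2

Summary:
  λ = 0: algebraic multiplicity = 3, geometric multiplicity = 2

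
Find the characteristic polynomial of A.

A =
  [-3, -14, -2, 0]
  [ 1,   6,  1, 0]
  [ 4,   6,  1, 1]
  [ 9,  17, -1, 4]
x^4 - 8*x^3 + 18*x^2 - 27

Expanding det(x·I − A) (e.g. by cofactor expansion or by noting that A is similar to its Jordan form J, which has the same characteristic polynomial as A) gives
  χ_A(x) = x^4 - 8*x^3 + 18*x^2 - 27
which factors as (x - 3)^3*(x + 1). The eigenvalues (with algebraic multiplicities) are λ = -1 with multiplicity 1, λ = 3 with multiplicity 3.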